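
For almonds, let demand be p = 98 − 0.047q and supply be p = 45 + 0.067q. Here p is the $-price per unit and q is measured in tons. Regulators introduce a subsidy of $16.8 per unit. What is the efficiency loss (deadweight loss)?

Competitive equilibrium: 98 − 0.047q = 45 + 0.067q → q* = 464.9123, p* = 76.1491.
The subsidy lowers effective supply by 16.8: p = 28.2 + 0.067q.
New quantity: 98 − 0.047q = 28.2 + 0.067q → q' = 612.2807.
Overproduction Δq = 612.2807 − 464.9123 = 147.3684; wedge = subsidy = 16.8.
The triangle = ½ × 147.3684 × 16.8 = $1237.89.

$1237.89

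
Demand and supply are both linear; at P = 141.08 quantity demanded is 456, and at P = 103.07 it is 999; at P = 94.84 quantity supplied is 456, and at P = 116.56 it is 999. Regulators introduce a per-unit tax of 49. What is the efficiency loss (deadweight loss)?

10913.64

Demand slope = (103.07 − 141.08)/(999 − 456) = −0.07, so P = 173 − 0.07Q.
Supply slope = (116.56 − 94.84)/(999 − 456) = 0.04, so P = 76.6 + 0.04Q.
Competitive equilibrium: 173 − 0.07Q = 76.6 + 0.04Q → Q* = 876.3636, P* = 111.6545.
With the tax, the buyer price exceeds the seller price by 49: (173 − 0.07Q) − (76.6 + 0.04Q) = 49 → Q' = 430.9091.
ΔQ = 876.3636 − 430.9091 = 445.4545; the wedge equals the tax, 49.
Deadweight loss = ½ × 445.4545 × 49 = 10913.64.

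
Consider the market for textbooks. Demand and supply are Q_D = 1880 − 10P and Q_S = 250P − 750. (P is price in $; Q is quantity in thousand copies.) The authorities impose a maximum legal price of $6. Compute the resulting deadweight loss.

In inverse form: demand P = 188 − 0.1Q, supply P = 3 + 0.004Q.
Competitive equilibrium: 188 − 0.1Q = 3 + 0.004Q → Q* = 1778.8462, P* = 10.1154.
At the ceiling P = 6, quantity supplied = (6 − 3)/0.004 = 750.
Willingness to pay at Q' = 750: 188 − 0.1·750 = 113.
ΔQ = 1778.8462 − 750 = 1028.8462; wedge = 113 − 6 = 107.
DWL = ½ × 1028.8462 × 107 = $55043.27 thousand.

$55043.27 thousand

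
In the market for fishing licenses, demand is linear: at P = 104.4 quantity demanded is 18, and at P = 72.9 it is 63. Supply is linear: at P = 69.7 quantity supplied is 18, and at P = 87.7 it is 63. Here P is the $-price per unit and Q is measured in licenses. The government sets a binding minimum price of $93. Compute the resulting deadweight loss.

$128.07

Demand slope = (72.9 − 104.4)/(63 − 18) = −0.7, so P = 117 − 0.7Q.
Supply slope = (87.7 − 69.7)/(63 − 18) = 0.4, so P = 62.5 + 0.4Q.
Competitive equilibrium: 117 − 0.7Q = 62.5 + 0.4Q → Q* = 49.5455, P* = 82.3182.
At the floor P = 93, quantity demanded = (117 − 93)/0.7 = 34.2857.
Sellers' marginal cost at Q' = 34.2857: 62.5 + 0.4·34.2857 = 76.2143.
ΔQ = 49.5455 − 34.2857 = 15.2598; wedge = 93 − 76.2143 = 16.7857.
DWL = ½ × 15.2598 × 16.7857 = $128.07.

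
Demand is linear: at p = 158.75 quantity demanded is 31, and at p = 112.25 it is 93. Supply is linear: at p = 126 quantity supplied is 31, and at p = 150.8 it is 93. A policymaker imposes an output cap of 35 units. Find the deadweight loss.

Demand slope = (112.25 − 158.75)/(93 − 31) = −0.75, so p = 182 − 0.75q.
Supply slope = (150.8 − 126)/(93 − 31) = 0.4, so p = 113.6 + 0.4q.
Competitive equilibrium: 182 − 0.75q = 113.6 + 0.4q → q* = 59.4783, p* = 137.3913.
At q = 35: demand price = 182 − 0.75·35 = 155.75; supply price = 113.6 + 0.4·35 = 127.6.
Δq = 59.4783 − 35 = 24.4783; wedge = 155.75 − 127.6 = 28.15.
Welfare loss = ½ × 24.4783 × 28.15 = 344.53.

344.53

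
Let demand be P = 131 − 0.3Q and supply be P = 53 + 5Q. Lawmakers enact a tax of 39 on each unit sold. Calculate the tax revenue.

286.98

Competitive equilibrium: 131 − 0.3Q = 53 + 5Q → Q* = 14.717, P* = 126.5849.
With the tax, the buyer price exceeds the seller price by 39: (131 − 0.3Q) − (53 + 5Q) = 39 → Q' = 7.3585.
Tax revenue = 39 × 7.3585 = 286.98.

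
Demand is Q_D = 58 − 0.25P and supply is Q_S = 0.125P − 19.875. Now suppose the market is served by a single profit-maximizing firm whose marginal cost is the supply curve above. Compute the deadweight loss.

In inverse form: demand P = 232 − 4Q, supply P = 159 + 8Q.
Competitive equilibrium: 232 − 4Q = 159 + 8Q → Q* = 6.0833, P* = 207.6667.
Marginal revenue: MR = 232 − 8Q. Set MR = MC: 232 − 8Q = 159 + 8Q → Q_m = 4.5625.
Price P_m = 232 − 4·4.5625 = 213.75; MC(Q_m) = 159 + 8·4.5625 = 195.5.
Competitive Q* = 6.0833, so ΔQ = 1.5208; wedge = 213.75 − 195.5 = 18.25.
DWL = ½ × 1.5208 × 18.25 = 13.88.

13.88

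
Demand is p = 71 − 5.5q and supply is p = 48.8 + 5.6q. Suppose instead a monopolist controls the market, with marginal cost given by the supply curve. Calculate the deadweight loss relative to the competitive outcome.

Competitive equilibrium: 71 − 5.5q = 48.8 + 5.6q → q* = 2, p* = 60.
Marginal revenue: MR = 71 − 11q. Set MR = MC: 71 − 11q = 48.8 + 5.6q → q_m = 1.3373.
Price p_m = 71 − 5.5·1.3373 = 63.6449; MC(q_m) = 48.8 + 5.6·1.3373 = 56.2889.
Competitive q* = 2, so Δq = 0.6627; wedge = 63.6449 − 56.2889 = 7.356.
Deadweight loss = ½ × 0.6627 × 7.356 = 2.44.

2.44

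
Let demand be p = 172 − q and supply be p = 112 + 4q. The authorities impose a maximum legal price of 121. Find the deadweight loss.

237.66

Competitive equilibrium: 172 − q = 112 + 4q → q* = 12, p* = 160.
At the ceiling p = 121, quantity supplied = (121 − 112)/4 = 2.25.
Willingness to pay at q' = 2.25: 172 − 1·2.25 = 169.75.
Δq = 12 − 2.25 = 9.75; wedge = 169.75 − 121 = 48.75.
DWL = ½ × 9.75 × 48.75 = 237.66.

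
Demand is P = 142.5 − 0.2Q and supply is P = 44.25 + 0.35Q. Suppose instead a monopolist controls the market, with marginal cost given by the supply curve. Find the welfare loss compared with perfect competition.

624.04

Competitive equilibrium: 142.5 − 0.2Q = 44.25 + 0.35Q → Q* = 178.6364, P* = 106.7727.
Marginal revenue: MR = 142.5 − 0.4Q. Set MR = MC: 142.5 − 0.4Q = 44.25 + 0.35Q → Q_m = 131.
Price P_m = 142.5 − 0.2·131 = 116.3; MC(Q_m) = 44.25 + 0.35·131 = 90.1.
Competitive Q* = 178.6364, so ΔQ = 47.6364; wedge = 116.3 − 90.1 = 26.2.
The triangle = ½ × 47.6364 × 26.2 = 624.04.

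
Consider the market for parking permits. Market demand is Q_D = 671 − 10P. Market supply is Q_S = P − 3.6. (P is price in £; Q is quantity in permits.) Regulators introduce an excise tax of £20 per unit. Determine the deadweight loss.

£181.82

In inverse form: demand P = 67.1 − 0.1Q, supply P = 3.6 + Q.
Competitive equilibrium: 67.1 − 0.1Q = 3.6 + Q → Q* = 57.7273, P* = 61.3273.
With the tax, the buyer price exceeds the seller price by 20: (67.1 − 0.1Q) − (3.6 + Q) = 20 → Q' = 39.5455.
ΔQ = 57.7273 − 39.5455 = 18.1818; the wedge equals the tax, 20.
Deadweight loss = ½ × 18.1818 × 20 = £181.82.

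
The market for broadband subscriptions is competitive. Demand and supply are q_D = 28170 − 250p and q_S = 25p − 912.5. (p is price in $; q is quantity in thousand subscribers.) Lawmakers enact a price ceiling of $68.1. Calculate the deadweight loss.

In inverse form: demand p = 112.68 − 0.004q, supply p = 36.5 + 0.04q.
Competitive equilibrium: 112.68 − 0.004q = 36.5 + 0.04q → q* = 1731.3636, p* = 105.7545.
At the ceiling p = 68.1, quantity supplied = (68.1 − 36.5)/0.04 = 790.
Willingness to pay at q' = 790: 112.68 − 0.004·790 = 109.52.
Δq = 1731.3636 − 790 = 941.3636; wedge = 109.52 − 68.1 = 41.42.
DWL = ½ × 941.3636 × 41.42 = $19495.64 thousand.

$19495.64 thousand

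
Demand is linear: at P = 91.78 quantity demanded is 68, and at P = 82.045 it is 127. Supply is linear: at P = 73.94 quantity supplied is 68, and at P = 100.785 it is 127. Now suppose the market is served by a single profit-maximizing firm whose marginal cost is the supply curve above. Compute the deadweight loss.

Demand slope = (82.045 − 91.78)/(127 − 68) = −0.165, so P = 103 − 0.165Q.
Supply slope = (100.785 − 73.94)/(127 − 68) = 0.455, so P = 43 + 0.455Q.
Competitive equilibrium: 103 − 0.165Q = 43 + 0.455Q → Q* = 96.77419, P* = 87.03226.
Marginal revenue: MR = 103 − 0.33Q. Set MR = MC: 103 − 0.33Q = 43 + 0.455Q → Q_m = 76.43312.
Price P_m = 103 − 0.165·76.43312 = 90.38854; MC(Q_m) = 43 + 0.455·76.43312 = 77.77707.
Competitive Q* = 96.77419, so ΔQ = 20.34107; wedge = 90.38854 − 77.77707 = 12.61147.
Deadweight loss = ½ × 20.34107 × 12.61147 = 128.27.

128.27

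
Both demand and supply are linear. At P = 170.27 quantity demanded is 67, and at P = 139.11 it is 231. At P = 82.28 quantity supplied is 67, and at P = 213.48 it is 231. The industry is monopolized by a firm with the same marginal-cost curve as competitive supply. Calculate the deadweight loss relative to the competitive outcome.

311.83

Demand slope = (139.11 − 170.27)/(231 − 67) = −0.19, so P = 183 − 0.19Q.
Supply slope = (213.48 − 82.28)/(231 − 67) = 0.8, so P = 28.68 + 0.8Q.
Competitive equilibrium: 183 − 0.19Q = 28.68 + 0.8Q → Q* = 155.8788, P* = 153.383.
Marginal revenue: MR = 183 − 0.38Q. Set MR = MC: 183 − 0.38Q = 28.68 + 0.8Q → Q_m = 130.7797.
Price P_m = 183 − 0.19·130.7797 = 158.1519; MC(Q_m) = 28.68 + 0.8·130.7797 = 133.3038.
Competitive Q* = 155.8788, so ΔQ = 25.0991; wedge = 158.1519 − 133.3038 = 24.8481.
DWL = ½ × 25.0991 × 24.8481 = 311.83.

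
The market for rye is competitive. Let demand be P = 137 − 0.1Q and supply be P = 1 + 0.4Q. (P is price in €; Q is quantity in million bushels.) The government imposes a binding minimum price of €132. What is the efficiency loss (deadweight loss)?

€12321 million

Competitive equilibrium: 137 − 0.1Q = 1 + 0.4Q → Q* = 272, P* = 109.8.
At the floor P = 132, quantity demanded = (137 − 132)/0.1 = 50.
Sellers' marginal cost at Q' = 50: 1 + 0.4·50 = 21.
ΔQ = 272 − 50 = 222; wedge = 132 − 21 = 111.
DWL = ½ × 222 × 111 = €12321 million.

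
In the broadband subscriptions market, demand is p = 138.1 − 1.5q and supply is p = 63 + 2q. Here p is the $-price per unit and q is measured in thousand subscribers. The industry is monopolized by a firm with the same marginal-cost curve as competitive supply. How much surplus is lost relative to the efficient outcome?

$72.51 thousand

Competitive equilibrium: 138.1 − 1.5q = 63 + 2q → q* = 21.4571, p* = 105.9143.
Marginal revenue: MR = 138.1 − 3q. Set MR = MC: 138.1 − 3q = 63 + 2q → q_m = 15.02.
Price p_m = 138.1 − 1.5·15.02 = 115.57; MC(q_m) = 63 + 2·15.02 = 93.04.
Competitive q* = 21.4571, so Δq = 6.4371; wedge = 115.57 − 93.04 = 22.53.
Deadweight loss = ½ × 6.4371 × 22.53 = $72.51 thousand.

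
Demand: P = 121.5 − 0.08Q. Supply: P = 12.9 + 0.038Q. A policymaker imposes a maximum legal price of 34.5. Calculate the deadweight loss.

7306.93

Competitive equilibrium: 121.5 − 0.08Q = 12.9 + 0.038Q → Q* = 920.33898, P* = 47.87288.
At the ceiling P = 34.5, quantity supplied = (34.5 − 12.9)/0.038 = 568.42105.
Willingness to pay at Q' = 568.42105: 121.5 − 0.08·568.42105 = 76.02632.
ΔQ = 920.33898 − 568.42105 = 351.91793; wedge = 76.02632 − 34.5 = 41.52632.
Welfare loss = ½ × 351.91793 × 41.52632 = 7306.93.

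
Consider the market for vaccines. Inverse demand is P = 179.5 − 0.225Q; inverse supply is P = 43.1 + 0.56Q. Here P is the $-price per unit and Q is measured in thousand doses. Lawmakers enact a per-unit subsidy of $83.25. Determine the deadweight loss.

$4414.37 thousand

Competitive equilibrium: 179.5 − 0.225Q = 43.1 + 0.56Q → Q* = 173.758, P* = 140.4045.
The subsidy lowers effective supply by 83.25: P = 0.56Q − 40.15.
New quantity: 179.5 − 0.225Q = 0.56Q − 40.15 → Q' = 279.8089.
Overproduction ΔQ = 279.8089 − 173.758 = 106.0509; wedge = subsidy = 83.25.
Deadweight loss = ½ × 106.0509 × 83.25 = $4414.37 thousand.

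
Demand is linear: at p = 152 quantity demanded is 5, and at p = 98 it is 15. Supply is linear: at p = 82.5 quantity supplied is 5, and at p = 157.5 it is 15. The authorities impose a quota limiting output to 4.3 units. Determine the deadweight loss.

Demand slope = (98 − 152)/(15 − 5) = −5.4, so p = 179 − 5.4q.
Supply slope = (157.5 − 82.5)/(15 − 5) = 7.5, so p = 45 + 7.5q.
Competitive equilibrium: 179 − 5.4q = 45 + 7.5q → q* = 10.3876, p* = 122.907.
At q = 4.3: demand price = 179 − 5.4·4.3 = 155.78; supply price = 45 + 7.5·4.3 = 77.25.
Δq = 10.3876 − 4.3 = 6.0876; wedge = 155.78 − 77.25 = 78.53.
Deadweight loss = ½ × 6.0876 × 78.53 = 239.03.

239.03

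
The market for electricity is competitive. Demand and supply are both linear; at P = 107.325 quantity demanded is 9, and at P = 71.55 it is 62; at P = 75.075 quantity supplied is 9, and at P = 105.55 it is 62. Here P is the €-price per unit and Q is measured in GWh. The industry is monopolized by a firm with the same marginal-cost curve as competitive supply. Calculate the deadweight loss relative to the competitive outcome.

Demand slope = (71.55 − 107.325)/(62 − 9) = −0.675, so P = 113.4 − 0.675Q.
Supply slope = (105.55 − 75.075)/(62 − 9) = 0.575, so P = 69.9 + 0.575Q.
Competitive equilibrium: 113.4 − 0.675Q = 69.9 + 0.575Q → Q* = 34.8, P* = 89.91.
Marginal revenue: MR = 113.4 − 1.35Q. Set MR = MC: 113.4 − 1.35Q = 69.9 + 0.575Q → Q_m = 22.5974.
Price P_m = 113.4 − 0.675·22.5974 = 98.1468; MC(Q_m) = 69.9 + 0.575·22.5974 = 82.8935.
Competitive Q* = 34.8, so ΔQ = 12.2026; wedge = 98.1468 − 82.8935 = 15.2533.
Welfare loss = ½ × 12.2026 × 15.2533 = €93.06.

€93.06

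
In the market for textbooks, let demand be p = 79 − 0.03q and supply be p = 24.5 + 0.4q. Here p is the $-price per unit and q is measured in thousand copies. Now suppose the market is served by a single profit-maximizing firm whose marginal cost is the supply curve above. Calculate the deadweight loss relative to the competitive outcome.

Competitive equilibrium: 79 − 0.03q = 24.5 + 0.4q → q* = 126.7442, p* = 75.1977.
Marginal revenue: MR = 79 − 0.06q. Set MR = MC: 79 − 0.06q = 24.5 + 0.4q → q_m = 118.4783.
Price p_m = 79 − 0.03·118.4783 = 75.4457; MC(q_m) = 24.5 + 0.4·118.4783 = 71.8913.
Competitive q* = 126.7442, so Δq = 8.2659; wedge = 75.4457 − 71.8913 = 3.5544.
Welfare loss = ½ × 8.2659 × 3.5544 = $14.69 thousand.

$14.69 thousand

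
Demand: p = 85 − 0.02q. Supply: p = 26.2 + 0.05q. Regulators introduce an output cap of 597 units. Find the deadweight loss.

Competitive equilibrium: 85 − 0.02q = 26.2 + 0.05q → q* = 840, p* = 68.2.
At q = 597: demand price = 85 − 0.02·597 = 73.06; supply price = 26.2 + 0.05·597 = 56.05.
Δq = 840 − 597 = 243; wedge = 73.06 − 56.05 = 17.01.
The triangle = ½ × 243 × 17.01 = 2066.715.

2066.715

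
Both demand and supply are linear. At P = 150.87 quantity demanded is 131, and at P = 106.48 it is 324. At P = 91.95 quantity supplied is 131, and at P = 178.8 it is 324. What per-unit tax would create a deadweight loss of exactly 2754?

Demand slope = (106.48 − 150.87)/(324 − 131) = −0.23, so P = 181 − 0.23Q.
Supply slope = (178.8 − 91.95)/(324 − 131) = 0.45, so P = 33 + 0.45Q.
Competitive equilibrium: 181 − 0.23Q = 33 + 0.45Q → Q* = 217.6471, P* = 130.9412.
A tax t gives ΔQ = t/0.68 and wedge t, so DWL = t²/1.36.
t²/1.36 = 2754 → t² = 3745.44 → t = 61.2.

61.2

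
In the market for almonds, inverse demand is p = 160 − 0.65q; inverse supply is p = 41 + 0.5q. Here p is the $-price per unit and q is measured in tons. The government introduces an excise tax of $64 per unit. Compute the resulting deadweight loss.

Competitive equilibrium: 160 − 0.65q = 41 + 0.5q → q* = 103.4783, p* = 92.7391.
With the tax, the buyer price exceeds the seller price by 64: (160 − 0.65q) − (41 + 0.5q) = 64 → q' = 47.8261.
Δq = 103.4783 − 47.8261 = 55.6522; the wedge equals the tax, 64.
DWL = ½ × 55.6522 × 64 = $1780.87.

$1780.87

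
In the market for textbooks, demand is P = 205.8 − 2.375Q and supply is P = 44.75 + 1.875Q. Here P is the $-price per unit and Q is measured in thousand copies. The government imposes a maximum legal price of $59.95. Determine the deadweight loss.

Competitive equilibrium: 205.8 − 2.375Q = 44.75 + 1.875Q → Q* = 37.89412, P* = 115.80147.
At the ceiling P = 59.95, quantity supplied = (59.95 − 44.75)/1.875 = 8.10667.
Willingness to pay at Q' = 8.10667: 205.8 − 2.375·8.10667 = 186.54666.
ΔQ = 37.89412 − 8.10667 = 29.78745; wedge = 186.54666 − 59.95 = 126.59666.
Welfare loss = ½ × 29.78745 × 126.59666 = $1885.50 thousand.

$1885.50 thousand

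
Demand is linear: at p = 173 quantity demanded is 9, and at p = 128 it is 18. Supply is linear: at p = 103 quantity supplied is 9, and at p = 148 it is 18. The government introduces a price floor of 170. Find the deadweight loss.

Demand slope = (128 − 173)/(18 − 9) = −5, so p = 218 − 5q.
Supply slope = (148 − 103)/(18 − 9) = 5, so p = 58 + 5q.
Competitive equilibrium: 218 − 5q = 58 + 5q → q* = 16, p* = 138.
At the floor p = 170, quantity demanded = (218 − 170)/5 = 9.6.
Sellers' marginal cost at q' = 9.6: 58 + 5·9.6 = 106.
Δq = 16 − 9.6 = 6.4; wedge = 170 − 106 = 64.
Deadweight loss = ½ × 6.4 × 64 = 204.80.

204.80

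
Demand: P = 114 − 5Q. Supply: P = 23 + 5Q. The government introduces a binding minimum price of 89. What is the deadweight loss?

Competitive equilibrium: 114 − 5Q = 23 + 5Q → Q* = 9.1, P* = 68.5.
At the floor P = 89, quantity demanded = (114 − 89)/5 = 5.
Sellers' marginal cost at Q' = 5: 23 + 5·5 = 48.
ΔQ = 9.1 − 5 = 4.1; wedge = 89 − 48 = 41.
The triangle = ½ × 4.1 × 41 = 84.05.

84.05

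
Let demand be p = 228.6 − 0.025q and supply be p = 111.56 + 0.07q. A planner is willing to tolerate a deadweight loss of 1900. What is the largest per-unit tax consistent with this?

19

Competitive equilibrium: 228.6 − 0.025q = 111.56 + 0.07q → q* = 1232, p* = 197.8.
A tax t gives Δq = t/0.095 and wedge t, so DWL = t²/0.19.
t²/0.19 = 1900 → t² = 361 → t = 19.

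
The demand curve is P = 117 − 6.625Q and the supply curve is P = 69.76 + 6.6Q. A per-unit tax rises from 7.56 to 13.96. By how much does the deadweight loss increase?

5.21

Competitive equilibrium: 117 − 6.625Q = 69.76 + 6.6Q → Q* = 3.572, P* = 93.3353.
For a per-unit tax t: ΔQ = t/13.225, so DWL = ½·t·(t/13.225) = t²/26.45.
At t = 7.56: DWL = 2.161. At t = 13.96: DWL = 7.368.
Increase = 7.368 − 2.161 = 5.21.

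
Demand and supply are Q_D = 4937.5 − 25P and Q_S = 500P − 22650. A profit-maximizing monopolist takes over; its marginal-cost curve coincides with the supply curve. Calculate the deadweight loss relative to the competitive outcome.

In inverse form: demand P = 197.5 − 0.04Q, supply P = 45.3 + 0.002Q.
Competitive equilibrium: 197.5 − 0.04Q = 45.3 + 0.002Q → Q* = 3623.809524, P* = 52.547619.
Marginal revenue: MR = 197.5 − 0.08Q. Set MR = MC: 197.5 − 0.08Q = 45.3 + 0.002Q → Q_m = 1856.097561.
Price P_m = 197.5 − 0.04·1856.097561 = 123.256098; MC(Q_m) = 45.3 + 0.002·1856.097561 = 49.012195.
Competitive Q* = 3623.809524, so ΔQ = 1767.711963; wedge = 123.256098 − 49.012195 = 74.243903.
DWL = ½ × 1767.711963 × 74.243903 = 65620.92.

65620.92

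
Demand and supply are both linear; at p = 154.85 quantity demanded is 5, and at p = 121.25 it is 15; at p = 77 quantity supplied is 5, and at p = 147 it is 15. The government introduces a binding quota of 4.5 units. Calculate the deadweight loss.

332.72

Demand slope = (121.25 − 154.85)/(15 − 5) = −3.36, so p = 171.65 − 3.36q.
Supply slope = (147 − 77)/(15 − 5) = 7, so p = 42 + 7q.
Competitive equilibrium: 171.65 − 3.36q = 42 + 7q → q* = 12.5145, p* = 129.6014.
At q = 4.5: demand price = 171.65 − 3.36·4.5 = 156.53; supply price = 42 + 7·4.5 = 73.5.
Δq = 12.5145 − 4.5 = 8.0145; wedge = 156.53 − 73.5 = 83.03.
Welfare loss = ½ × 8.0145 × 83.03 = 332.72.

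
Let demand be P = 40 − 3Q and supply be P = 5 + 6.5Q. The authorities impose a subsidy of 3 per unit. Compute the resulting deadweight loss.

Competitive equilibrium: 40 − 3Q = 5 + 6.5Q → Q* = 3.6842, P* = 28.9474.
The subsidy lowers effective supply by 3: P = 2 + 6.5Q.
New quantity: 40 − 3Q = 2 + 6.5Q → Q' = 4.
Overproduction ΔQ = 4 − 3.6842 = 0.3158; wedge = subsidy = 3.
DWL = ½ × 0.3158 × 3 = 0.47.

0.47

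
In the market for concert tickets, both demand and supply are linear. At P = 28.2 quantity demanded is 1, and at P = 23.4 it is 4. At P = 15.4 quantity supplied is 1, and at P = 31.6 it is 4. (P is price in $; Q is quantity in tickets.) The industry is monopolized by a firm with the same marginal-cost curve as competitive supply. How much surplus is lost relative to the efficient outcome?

Demand slope = (23.4 − 28.2)/(4 − 1) = −1.6, so P = 29.8 − 1.6Q.
Supply slope = (31.6 − 15.4)/(4 − 1) = 5.4, so P = 10 + 5.4Q.
Competitive equilibrium: 29.8 − 1.6Q = 10 + 5.4Q → Q* = 2.8286, P* = 25.2743.
Marginal revenue: MR = 29.8 − 3.2Q. Set MR = MC: 29.8 − 3.2Q = 10 + 5.4Q → Q_m = 2.3023.
Price P_m = 29.8 − 1.6·2.3023 = 26.1163; MC(Q_m) = 10 + 5.4·2.3023 = 22.4324.
Competitive Q* = 2.8286, so ΔQ = 0.5263; wedge = 26.1163 − 22.4324 = 3.6839.
Welfare loss = ½ × 0.5263 × 3.6839 = $0.97.

$0.97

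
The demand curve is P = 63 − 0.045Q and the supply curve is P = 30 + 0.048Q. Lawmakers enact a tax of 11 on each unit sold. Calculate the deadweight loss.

650.54

Competitive equilibrium: 63 − 0.045Q = 30 + 0.048Q → Q* = 354.8387, P* = 47.0323.
With the tax, the buyer price exceeds the seller price by 11: (63 − 0.045Q) − (30 + 0.048Q) = 11 → Q' = 236.5591.
ΔQ = 354.8387 − 236.5591 = 118.2796; the wedge equals the tax, 11.
Welfare loss = ½ × 118.2796 × 11 = 650.54.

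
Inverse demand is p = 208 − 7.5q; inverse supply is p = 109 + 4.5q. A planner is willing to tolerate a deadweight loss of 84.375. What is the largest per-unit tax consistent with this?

Competitive equilibrium: 208 − 7.5q = 109 + 4.5q → q* = 8.25, p* = 146.125.
A tax t gives Δq = t/12 and wedge t, so DWL = t²/24.
t²/24 = 84.375 → t² = 2025 → t = 45.

45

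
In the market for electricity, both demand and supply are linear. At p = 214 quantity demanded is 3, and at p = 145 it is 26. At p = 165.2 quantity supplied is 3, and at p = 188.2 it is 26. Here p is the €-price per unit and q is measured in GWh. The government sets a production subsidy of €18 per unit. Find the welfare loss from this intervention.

€40.50

Demand slope = (145 − 214)/(26 − 3) = −3, so p = 223 − 3q.
Supply slope = (188.2 − 165.2)/(26 − 3) = 1, so p = 162.2 + q.
Competitive equilibrium: 223 − 3q = 162.2 + q → q* = 15.2, p* = 177.4.
The subsidy lowers effective supply by 18: p = 144.2 + q.
New quantity: 223 − 3q = 144.2 + q → q' = 19.7.
Overproduction Δq = 19.7 − 15.2 = 4.5; wedge = subsidy = 18.
Welfare loss = ½ × 4.5 × 18 = €40.50.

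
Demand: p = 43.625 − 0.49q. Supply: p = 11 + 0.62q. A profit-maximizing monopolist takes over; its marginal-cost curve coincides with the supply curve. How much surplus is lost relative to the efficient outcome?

44.97

Competitive equilibrium: 43.625 − 0.49q = 11 + 0.62q → q* = 29.3919, p* = 29.223.
Marginal revenue: MR = 43.625 − 0.98q. Set MR = MC: 43.625 − 0.98q = 11 + 0.62q → q_m = 20.3906.
Price p_m = 43.625 − 0.49·20.3906 = 33.6336; MC(q_m) = 11 + 0.62·20.3906 = 23.6422.
Competitive q* = 29.3919, so Δq = 9.0013; wedge = 33.6336 − 23.6422 = 9.9914.
The triangle = ½ × 9.0013 × 9.9914 = 44.97.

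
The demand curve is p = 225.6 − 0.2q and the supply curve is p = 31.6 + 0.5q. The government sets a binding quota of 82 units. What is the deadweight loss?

13328.26

Competitive equilibrium: 225.6 − 0.2q = 31.6 + 0.5q → q* = 277.1429, p* = 170.1714.
At q = 82: demand price = 225.6 − 0.2·82 = 209.2; supply price = 31.6 + 0.5·82 = 72.6.
Δq = 277.1429 − 82 = 195.1429; wedge = 209.2 − 72.6 = 136.6.
Deadweight loss = ½ × 195.1429 × 136.6 = 13328.26.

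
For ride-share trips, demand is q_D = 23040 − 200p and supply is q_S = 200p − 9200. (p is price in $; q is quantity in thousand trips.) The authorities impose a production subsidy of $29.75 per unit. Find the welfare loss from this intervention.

$44253.125 thousand

In inverse form: demand p = 115.2 − 0.005q, supply p = 46 + 0.005q.
Competitive equilibrium: 115.2 − 0.005q = 46 + 0.005q → q* = 6920, p* = 80.6.
The subsidy lowers effective supply by 29.75: p = 16.25 + 0.005q.
New quantity: 115.2 − 0.005q = 16.25 + 0.005q → q' = 9895.
Overproduction Δq = 9895 − 6920 = 2975; wedge = subsidy = 29.75.
DWL = ½ × 2975 × 29.75 = $44253.125 thousand.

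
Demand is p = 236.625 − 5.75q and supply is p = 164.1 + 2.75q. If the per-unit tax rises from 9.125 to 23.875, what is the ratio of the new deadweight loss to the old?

6.846

Competitive equilibrium: 236.625 − 5.75q = 164.1 + 2.75q → q* = 8.5324, p* = 187.564.
For a per-unit tax t: Δq = t/8.5, so DWL = ½·t·(t/8.5) = t²/17.
At t = 9.125: DWL = 4.898. At t = 23.875: DWL = 33.530.
Ratio = (23.875/9.125)² = 6.846.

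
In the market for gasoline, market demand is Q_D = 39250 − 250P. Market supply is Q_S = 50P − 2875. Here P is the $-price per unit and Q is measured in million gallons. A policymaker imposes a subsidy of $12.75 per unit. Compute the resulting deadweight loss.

$3386.72 million

In inverse form: demand P = 157 − 0.004Q, supply P = 57.5 + 0.02Q.
Competitive equilibrium: 157 − 0.004Q = 57.5 + 0.02Q → Q* = 4145.8333, P* = 140.4167.
The subsidy lowers effective supply by 12.75: P = 44.75 + 0.02Q.
New quantity: 157 − 0.004Q = 44.75 + 0.02Q → Q' = 4677.0833.
Overproduction ΔQ = 4677.0833 − 4145.8333 = 531.25; wedge = subsidy = 12.75.
The triangle = ½ × 531.25 × 12.75 = $3386.72 million.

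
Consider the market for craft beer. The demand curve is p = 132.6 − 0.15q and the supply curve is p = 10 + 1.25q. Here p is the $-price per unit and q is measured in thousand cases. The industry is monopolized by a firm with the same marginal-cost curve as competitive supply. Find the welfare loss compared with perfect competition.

Competitive equilibrium: 132.6 − 0.15q = 10 + 1.25q → q* = 87.5714, p* = 119.4643.
Marginal revenue: MR = 132.6 − 0.3q. Set MR = MC: 132.6 − 0.3q = 10 + 1.25q → q_m = 79.0968.
Price p_m = 132.6 − 0.15·79.0968 = 120.7355; MC(q_m) = 10 + 1.25·79.0968 = 108.871.
Competitive q* = 87.5714, so Δq = 8.4746; wedge = 120.7355 − 108.871 = 11.8645.
Deadweight loss = ½ × 8.4746 × 11.8645 = $50.27 thousand.

$50.27 thousand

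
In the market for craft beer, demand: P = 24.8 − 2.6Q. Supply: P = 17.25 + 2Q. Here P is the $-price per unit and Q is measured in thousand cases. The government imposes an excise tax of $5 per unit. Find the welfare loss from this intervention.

$2.72 thousand

Competitive equilibrium: 24.8 − 2.6Q = 17.25 + 2Q → Q* = 1.6413, P* = 20.5326.
With the tax, the buyer price exceeds the seller price by 5: (24.8 − 2.6Q) − (17.25 + 2Q) = 5 → Q' = 0.5543.
ΔQ = 1.6413 − 0.5543 = 1.087; the wedge equals the tax, 5.
Welfare loss = ½ × 1.087 × 5 = $2.72 thousand.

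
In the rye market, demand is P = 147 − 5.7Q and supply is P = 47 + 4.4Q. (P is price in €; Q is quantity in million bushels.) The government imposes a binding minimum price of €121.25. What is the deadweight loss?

€146.36 million

Competitive equilibrium: 147 − 5.7Q = 47 + 4.4Q → Q* = 9.901, P* = 90.5644.
At the floor P = 121.25, quantity demanded = (147 − 121.25)/5.7 = 4.5175.
Sellers' marginal cost at Q' = 4.5175: 47 + 4.4·4.5175 = 66.877.
ΔQ = 9.901 − 4.5175 = 5.3835; wedge = 121.25 − 66.877 = 54.373.
DWL = ½ × 5.3835 × 54.373 = €146.36 million.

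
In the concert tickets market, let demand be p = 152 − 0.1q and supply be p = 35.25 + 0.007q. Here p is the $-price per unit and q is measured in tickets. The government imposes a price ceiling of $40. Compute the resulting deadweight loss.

Competitive equilibrium: 152 − 0.1q = 35.25 + 0.007q → q* = 1091.1215, p* = 42.88785.
At the ceiling p = 40, quantity supplied = (40 − 35.25)/0.007 = 678.57143.
Willingness to pay at q' = 678.57143: 152 − 0.1·678.57143 = 84.14286.
Δq = 1091.1215 − 678.57143 = 412.55007; wedge = 84.14286 − 40 = 44.14286.
Welfare loss = ½ × 412.55007 × 44.14286 = $9105.57.

$9105.57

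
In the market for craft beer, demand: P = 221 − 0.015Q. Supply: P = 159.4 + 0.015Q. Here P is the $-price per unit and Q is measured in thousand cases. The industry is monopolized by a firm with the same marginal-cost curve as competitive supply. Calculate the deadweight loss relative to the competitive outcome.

$7026.96 thousand

Competitive equilibrium: 221 − 0.015Q = 159.4 + 0.015Q → Q* = 2053.333333, P* = 190.2.
Marginal revenue: MR = 221 − 0.03Q. Set MR = MC: 221 − 0.03Q = 159.4 + 0.015Q → Q_m = 1368.888889.
Price P_m = 221 − 0.015·1368.888889 = 200.466667; MC(Q_m) = 159.4 + 0.015·1368.888889 = 179.933333.
Competitive Q* = 2053.333333, so ΔQ = 684.444444; wedge = 200.466667 − 179.933333 = 20.533334.
DWL = ½ × 684.444444 × 20.533334 = $7026.96 thousand.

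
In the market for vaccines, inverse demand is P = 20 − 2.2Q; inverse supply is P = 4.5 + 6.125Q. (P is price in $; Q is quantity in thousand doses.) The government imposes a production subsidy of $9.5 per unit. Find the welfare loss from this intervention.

Competitive equilibrium: 20 − 2.2Q = 4.5 + 6.125Q → Q* = 1.8619, P* = 15.9039.
The subsidy lowers effective supply by 9.5: P = 6.125Q − 5.
New quantity: 20 − 2.2Q = 6.125Q − 5 → Q' = 3.003.
Overproduction ΔQ = 3.003 − 1.8619 = 1.1411; wedge = subsidy = 9.5.
Deadweight loss = ½ × 1.1411 × 9.5 = $5.42 thousand.

$5.42 thousand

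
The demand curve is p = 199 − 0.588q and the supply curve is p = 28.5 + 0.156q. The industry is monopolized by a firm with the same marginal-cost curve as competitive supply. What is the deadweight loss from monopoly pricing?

Competitive equilibrium: 199 − 0.588q = 28.5 + 0.156q → q* = 229.1667, p* = 64.25.
Marginal revenue: MR = 199 − 1.176q. Set MR = MC: 199 − 1.176q = 28.5 + 0.156q → q_m = 128.003.
Price p_m = 199 − 0.588·128.003 = 123.7342; MC(q_m) = 28.5 + 0.156·128.003 = 48.4685.
Competitive q* = 229.1667, so Δq = 101.1637; wedge = 123.7342 − 48.4685 = 75.2657.
DWL = ½ × 101.1637 × 75.2657 = 3807.08.

3807.08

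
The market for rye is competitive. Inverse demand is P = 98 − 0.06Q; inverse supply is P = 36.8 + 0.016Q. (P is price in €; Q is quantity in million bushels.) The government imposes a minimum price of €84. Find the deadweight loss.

€12429.94 million

Competitive equilibrium: 98 − 0.06Q = 36.8 + 0.016Q → Q* = 805.26316, P* = 49.68421.
At the floor P = 84, quantity demanded = (98 − 84)/0.06 = 233.33333.
Sellers' marginal cost at Q' = 233.33333: 36.8 + 0.016·233.33333 = 40.53333.
ΔQ = 805.26316 − 233.33333 = 571.92983; wedge = 84 − 40.53333 = 43.46667.
Deadweight loss = ½ × 571.92983 × 43.46667 = €12429.94 million.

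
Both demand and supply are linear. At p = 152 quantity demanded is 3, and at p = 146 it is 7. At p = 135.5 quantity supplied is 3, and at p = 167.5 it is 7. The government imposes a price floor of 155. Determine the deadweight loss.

Demand slope = (146 − 152)/(7 − 3) = −1.5, so p = 156.5 − 1.5q.
Supply slope = (167.5 − 135.5)/(7 − 3) = 8, so p = 111.5 + 8q.
Competitive equilibrium: 156.5 − 1.5q = 111.5 + 8q → q* = 4.7368, p* = 149.3947.
At the floor p = 155, quantity demanded = (156.5 − 155)/1.5 = 1.
Sellers' marginal cost at q' = 1: 111.5 + 8·1 = 119.5.
Δq = 4.7368 − 1 = 3.7368; wedge = 155 − 119.5 = 35.5.
DWL = ½ × 3.7368 × 35.5 = 66.33.

66.33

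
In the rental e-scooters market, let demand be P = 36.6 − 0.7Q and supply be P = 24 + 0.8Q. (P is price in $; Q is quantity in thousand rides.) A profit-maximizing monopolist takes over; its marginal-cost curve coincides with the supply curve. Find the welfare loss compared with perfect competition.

$5.36 thousand

Competitive equilibrium: 36.6 − 0.7Q = 24 + 0.8Q → Q* = 8.4, P* = 30.72.
Marginal revenue: MR = 36.6 − 1.4Q. Set MR = MC: 36.6 − 1.4Q = 24 + 0.8Q → Q_m = 5.7273.
Price P_m = 36.6 − 0.7·5.7273 = 32.5909; MC(Q_m) = 24 + 0.8·5.7273 = 28.5818.
Competitive Q* = 8.4, so ΔQ = 2.6727; wedge = 32.5909 − 28.5818 = 4.0091.
Welfare loss = ½ × 2.6727 × 4.0091 = $5.36 thousand.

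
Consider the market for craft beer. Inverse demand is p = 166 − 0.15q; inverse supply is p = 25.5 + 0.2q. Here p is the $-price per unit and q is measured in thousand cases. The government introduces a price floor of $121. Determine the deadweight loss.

Competitive equilibrium: 166 − 0.15q = 25.5 + 0.2q → q* = 401.4286, p* = 105.7857.
At the floor p = 121, quantity demanded = (166 − 121)/0.15 = 300.
Sellers' marginal cost at q' = 300: 25.5 + 0.2·300 = 85.5.
Δq = 401.4286 − 300 = 101.4286; wedge = 121 − 85.5 = 35.5.
Deadweight loss = ½ × 101.4286 × 35.5 = $1800.36 thousand.

$1800.36 thousand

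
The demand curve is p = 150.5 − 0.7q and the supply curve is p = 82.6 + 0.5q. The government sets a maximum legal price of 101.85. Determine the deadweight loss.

Competitive equilibrium: 150.5 − 0.7q = 82.6 + 0.5q → q* = 56.5833, p* = 110.8917.
At the ceiling p = 101.85, quantity supplied = (101.85 − 82.6)/0.5 = 38.5.
Willingness to pay at q' = 38.5: 150.5 − 0.7·38.5 = 123.55.
Δq = 56.5833 − 38.5 = 18.0833; wedge = 123.55 − 101.85 = 21.7.
The triangle = ½ × 18.0833 × 21.7 = 196.20.

196.20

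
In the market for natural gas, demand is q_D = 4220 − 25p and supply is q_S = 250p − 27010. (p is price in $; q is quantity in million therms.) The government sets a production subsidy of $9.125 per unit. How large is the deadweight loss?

In inverse form: demand p = 168.8 − 0.04q, supply p = 108.04 + 0.004q.
Competitive equilibrium: 168.8 − 0.04q = 108.04 + 0.004q → q* = 1380.9091, p* = 113.5636.
The subsidy lowers effective supply by 9.125: p = 98.915 + 0.004q.
New quantity: 168.8 − 0.04q = 98.915 + 0.004q → q' = 1588.2955.
Overproduction Δq = 1588.2955 − 1380.9091 = 207.3864; wedge = subsidy = 9.125.
Deadweight loss = ½ × 207.3864 × 9.125 = $946.20 million.

$946.20 million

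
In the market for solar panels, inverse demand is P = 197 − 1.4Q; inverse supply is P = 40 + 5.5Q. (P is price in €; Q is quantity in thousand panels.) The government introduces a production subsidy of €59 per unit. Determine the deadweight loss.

Competitive equilibrium: 197 − 1.4Q = 40 + 5.5Q → Q* = 22.7536, P* = 165.1449.
The subsidy lowers effective supply by 59: P = 5.5Q − 19.
New quantity: 197 − 1.4Q = 5.5Q − 19 → Q' = 31.3043.
Overproduction ΔQ = 31.3043 − 22.7536 = 8.5507; wedge = subsidy = 59.
The triangle = ½ × 8.5507 × 59 = €252.25 thousand.

€252.25 thousand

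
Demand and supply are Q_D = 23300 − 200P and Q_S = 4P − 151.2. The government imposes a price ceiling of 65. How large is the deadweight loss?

5091.20

In inverse form: demand P = 116.5 − 0.005Q, supply P = 37.8 + 0.25Q.
Competitive equilibrium: 116.5 − 0.005Q = 37.8 + 0.25Q → Q* = 308.62745, P* = 114.95686.
At the ceiling P = 65, quantity supplied = (65 − 37.8)/0.25 = 108.8.
Willingness to pay at Q' = 108.8: 116.5 − 0.005·108.8 = 115.956.
ΔQ = 308.62745 − 108.8 = 199.82745; wedge = 115.956 − 65 = 50.956.
DWL = ½ × 199.82745 × 50.956 = 5091.20.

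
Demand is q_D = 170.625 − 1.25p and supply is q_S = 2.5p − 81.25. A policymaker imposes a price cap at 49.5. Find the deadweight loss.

1170.42

In inverse form: demand p = 136.5 − 0.8q, supply p = 32.5 + 0.4q.
Competitive equilibrium: 136.5 − 0.8q = 32.5 + 0.4q → q* = 86.6667, p* = 67.1667.
At the ceiling p = 49.5, quantity supplied = (49.5 − 32.5)/0.4 = 42.5.
Willingness to pay at q' = 42.5: 136.5 − 0.8·42.5 = 102.5.
Δq = 86.6667 − 42.5 = 44.1667; wedge = 102.5 − 49.5 = 53.
Welfare loss = ½ × 44.1667 × 53 = 1170.42.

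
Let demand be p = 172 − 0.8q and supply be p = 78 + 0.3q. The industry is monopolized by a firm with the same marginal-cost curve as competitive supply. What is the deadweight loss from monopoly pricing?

Competitive equilibrium: 172 − 0.8q = 78 + 0.3q → q* = 85.4545, p* = 103.6364.
Marginal revenue: MR = 172 − 1.6q. Set MR = MC: 172 − 1.6q = 78 + 0.3q → q_m = 49.4737.
Price p_m = 172 − 0.8·49.4737 = 132.421; MC(q_m) = 78 + 0.3·49.4737 = 92.8421.
Competitive q* = 85.4545, so Δq = 35.9808; wedge = 132.421 − 92.8421 = 39.5789.
Deadweight loss = ½ × 35.9808 × 39.5789 = 712.04.

712.04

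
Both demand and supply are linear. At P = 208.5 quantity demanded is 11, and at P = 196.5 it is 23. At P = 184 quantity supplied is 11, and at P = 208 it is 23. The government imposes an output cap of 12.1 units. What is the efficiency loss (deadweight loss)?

Demand slope = (196.5 − 208.5)/(23 − 11) = −1, so P = 219.5 − Q.
Supply slope = (208 − 184)/(23 − 11) = 2, so P = 162 + 2Q.
Competitive equilibrium: 219.5 − Q = 162 + 2Q → Q* = 19.1667, P* = 200.3333.
At Q = 12.1: demand price = 219.5 − 1·12.1 = 207.4; supply price = 162 + 2·12.1 = 186.2.
ΔQ = 19.1667 − 12.1 = 7.0667; wedge = 207.4 − 186.2 = 21.2.
Welfare loss = ½ × 7.0667 × 21.2 = 74.91.

74.91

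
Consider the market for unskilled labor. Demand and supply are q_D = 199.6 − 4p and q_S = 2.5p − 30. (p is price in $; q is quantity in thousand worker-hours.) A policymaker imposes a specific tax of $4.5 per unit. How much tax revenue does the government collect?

In inverse form: demand p = 49.9 − 0.25q, supply p = 12 + 0.4q.
Competitive equilibrium: 49.9 − 0.25q = 12 + 0.4q → q* = 58.3077, p* = 35.3231.
With the tax, the buyer price exceeds the seller price by 4.5: (49.9 − 0.25q) − (12 + 0.4q) = 4.5 → q' = 51.3846.
Tax revenue = 4.5 × 51.3846 = $231.23 thousand.

$231.23 thousand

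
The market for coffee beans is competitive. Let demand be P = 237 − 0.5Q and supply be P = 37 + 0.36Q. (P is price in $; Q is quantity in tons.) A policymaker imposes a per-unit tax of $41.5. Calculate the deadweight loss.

Competitive equilibrium: 237 − 0.5Q = 37 + 0.36Q → Q* = 232.5581, P* = 120.7209.
With the tax, the buyer price exceeds the seller price by 41.5: (237 − 0.5Q) − (37 + 0.36Q) = 41.5 → Q' = 184.3023.
ΔQ = 232.5581 − 184.3023 = 48.2558; the wedge equals the tax, 41.5.
DWL = ½ × 48.2558 × 41.5 = $1001.31.

$1001.31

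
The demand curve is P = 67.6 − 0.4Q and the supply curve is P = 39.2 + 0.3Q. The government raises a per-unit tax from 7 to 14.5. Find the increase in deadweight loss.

115.18

Competitive equilibrium: 67.6 − 0.4Q = 39.2 + 0.3Q → Q* = 40.5714, P* = 51.3714.
For a per-unit tax t: ΔQ = t/0.7, so DWL = ½·t·(t/0.7) = t²/1.4.
At t = 7: DWL = 35. At t = 14.5: DWL = 150.179.
Increase = 150.179 − 35 = 115.18.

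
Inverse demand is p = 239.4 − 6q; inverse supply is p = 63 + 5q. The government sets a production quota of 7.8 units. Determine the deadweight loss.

373.11

Competitive equilibrium: 239.4 − 6q = 63 + 5q → q* = 16.0364, p* = 143.1818.
At q = 7.8: demand price = 239.4 − 6·7.8 = 192.6; supply price = 63 + 5·7.8 = 102.
Δq = 16.0364 − 7.8 = 8.2364; wedge = 192.6 − 102 = 90.6.
Deadweight loss = ½ × 8.2364 × 90.6 = 373.11.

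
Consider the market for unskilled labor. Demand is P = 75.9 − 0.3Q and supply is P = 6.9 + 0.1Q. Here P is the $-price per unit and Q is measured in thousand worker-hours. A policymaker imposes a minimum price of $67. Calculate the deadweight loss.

$4080.27 thousand

Competitive equilibrium: 75.9 − 0.3Q = 6.9 + 0.1Q → Q* = 172.5, P* = 24.15.
At the floor P = 67, quantity demanded = (75.9 − 67)/0.3 = 29.6667.
Sellers' marginal cost at Q' = 29.6667: 6.9 + 0.1·29.6667 = 9.8667.
ΔQ = 172.5 − 29.6667 = 142.8333; wedge = 67 − 9.8667 = 57.1333.
DWL = ½ × 142.8333 × 57.1333 = $4080.27 thousand.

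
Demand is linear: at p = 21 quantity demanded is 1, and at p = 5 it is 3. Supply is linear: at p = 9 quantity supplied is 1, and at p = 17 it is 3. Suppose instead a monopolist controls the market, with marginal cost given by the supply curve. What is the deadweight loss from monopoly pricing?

Demand slope = (5 − 21)/(3 − 1) = −8, so p = 29 − 8q.
Supply slope = (17 − 9)/(3 − 1) = 4, so p = 5 + 4q.
Competitive equilibrium: 29 − 8q = 5 + 4q → q* = 2, p* = 13.
Marginal revenue: MR = 29 − 16q. Set MR = MC: 29 − 16q = 5 + 4q → q_m = 1.2.
Price p_m = 29 − 8·1.2 = 19.4; MC(q_m) = 5 + 4·1.2 = 9.8.
Competitive q* = 2, so Δq = 0.8; wedge = 19.4 − 9.8 = 9.6.
The triangle = ½ × 0.8 × 9.6 = 3.84.

3.84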